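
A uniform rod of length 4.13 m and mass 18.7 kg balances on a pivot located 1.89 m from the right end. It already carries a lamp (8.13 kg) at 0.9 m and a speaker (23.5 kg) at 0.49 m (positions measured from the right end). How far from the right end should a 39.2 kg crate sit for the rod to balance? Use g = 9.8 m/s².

x ≈ 2.85 m from the right end

Sum moments about the pivot (at 1.89 m from the right end) (the support reaction has zero arm there).
Beam weight: 18.7 × 9.8 = 183.3 N down at 2.065 m → arm 0.175 m, τ = 183.3 × 0.175 = 32.08 N·m counterclockwise.
Lamp: 8.13 × 9.8 = 79.67 N down at 0.9 m → arm 0.99 m, τ = 79.67 × 0.99 = 78.87 N·m clockwise.
Speaker: 23.5 × 9.8 = 230.3 N down at 0.49 m → arm 1.4 m, τ = 230.3 × 1.4 = 322.4 N·m clockwise.
Net moment of existing loads = 369.2 N·m clockwise.
The crate weighs 39.2 × 9.8 = 384.2 N and must supply an equal counterclockwise moment, so its lever arm about the pivot is 369.2 / 384.2 = 0.961 m.
That puts it at 1.89 + 0.961 = 2.85 m from the right end.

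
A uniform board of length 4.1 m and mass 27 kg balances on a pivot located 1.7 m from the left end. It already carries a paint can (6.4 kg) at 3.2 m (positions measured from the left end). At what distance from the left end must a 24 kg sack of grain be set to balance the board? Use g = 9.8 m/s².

Take moments about the pivot (at 1.7 m from the left end).
Beam weight: 27 × 9.8 = 264.6 N down at 2.05 m → arm 0.35 m, τ = 264.6 × 0.35 = 92.61 N·m clockwise.
Paint can: 6.4 × 9.8 = 62.72 N down at 3.2 m → arm 1.5 m, τ = 62.72 × 1.5 = 94.08 N·m clockwise.
Net moment of existing loads = 186.7 N·m clockwise.
The sack of grain weighs 24 × 9.8 = 235.2 N and must supply an equal counterclockwise moment, so its lever arm about the pivot is 186.7 / 235.2 = 0.794 m.
That puts it at 1.7 − 0.794 = 0.906 m from the left end.

x ≈ 0.906 m from the left end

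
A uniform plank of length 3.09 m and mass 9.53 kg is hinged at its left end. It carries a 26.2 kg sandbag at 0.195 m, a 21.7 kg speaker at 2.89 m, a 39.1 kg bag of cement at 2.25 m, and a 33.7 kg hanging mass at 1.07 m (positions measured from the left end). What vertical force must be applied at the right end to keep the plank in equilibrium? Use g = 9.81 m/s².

F ≈ 656 N

Taking torques about the left end:
Beam weight: 9.53 × 9.81 = 93.49 N down at 1.545 m → arm 1.545 m, τ = 93.49 × 1.545 = 144.4 N·m clockwise.
Sandbag: 26.2 × 9.81 = 257 N down at 0.195 m → arm 0.195 m, τ = 257 × 0.195 = 50.12 N·m clockwise.
Speaker: 21.7 × 9.81 = 212.9 N down at 2.89 m → arm 2.89 m, τ = 212.9 × 2.89 = 615.3 N·m clockwise.
Bag of cement: 39.1 × 9.81 = 383.6 N down at 2.25 m → arm 2.25 m, τ = 383.6 × 2.25 = 863.1 N·m clockwise.
Hanging mass: 33.7 × 9.81 = 330.6 N down at 1.07 m → arm 1.07 m, τ = 330.6 × 1.07 = 353.7 N·m clockwise.
Net moment of the loads = 2027 N·m clockwise.
The upward force F acts at the right end, arm 3.09 m, giving F × 3.09 counterclockwise.
Στ = 0 ⇒ F × 3.09 = 2027 ⇒ F = 2027 / 3.09 = 656 N.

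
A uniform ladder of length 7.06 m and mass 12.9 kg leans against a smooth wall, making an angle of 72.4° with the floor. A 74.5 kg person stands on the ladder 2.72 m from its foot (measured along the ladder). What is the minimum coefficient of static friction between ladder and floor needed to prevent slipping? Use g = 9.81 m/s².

Choose the foot of the ladder as the axis so the floor normal and friction both act there and drop out.
Ladder weight 12.9×9.81 = 126.5 N acts at 3.53 m along the ladder; its horizontal arm is 3.53·cos72.4° = 1.067 m → τ = 135 N·m clockwise.
Person: 74.5×9.81 = 730.8 N at 2.72 m → arm 0.8224 m → τ = 601 N·m clockwise.
Wall normal N acts horizontally at the top; its moment arm is the height L sinθ = 7.06·sin72.4° = 6.73 m, counterclockwise.
Στ = 0 ⇒ N × 6.73 = 736 ⇒ N = 109.4 N.
ΣFx = 0 ⇒ f = N_wall = 109.4 N. ΣFy = 0 ⇒ N_floor = 857.3 N.
μ_min = f / N_floor = 109.4 / 857.3 = 0.128.

μ_min ≈ 0.128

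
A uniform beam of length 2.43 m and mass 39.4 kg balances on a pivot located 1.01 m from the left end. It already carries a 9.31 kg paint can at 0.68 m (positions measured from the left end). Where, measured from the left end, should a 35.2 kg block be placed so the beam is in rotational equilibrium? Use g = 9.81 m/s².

Sum moments about the pivot (at 1.01 m from the left end) (the support reaction has zero arm there).
Beam weight: 39.4 × 9.81 = 386.5 N down at 1.215 m → arm 0.205 m, τ = 386.5 × 0.205 = 79.23 N·m clockwise.
Paint can: 9.31 × 9.81 = 91.33 N down at 0.68 m → arm 0.33 m, τ = 91.33 × 0.33 = 30.14 N·m counterclockwise.
Net moment of existing loads = 49.09 N·m clockwise.
The block weighs 35.2 × 9.81 = 345.3 N and must supply an equal counterclockwise moment, so its lever arm about the pivot is 49.09 / 345.3 = 0.142 m.
That puts it at 1.01 − 0.142 = 0.868 m from the left end.

x ≈ 0.868 m from the left end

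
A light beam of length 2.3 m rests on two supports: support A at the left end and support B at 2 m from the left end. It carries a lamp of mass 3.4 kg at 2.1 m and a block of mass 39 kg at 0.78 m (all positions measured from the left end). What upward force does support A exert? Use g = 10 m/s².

About support B:
Lamp: 3.4 × 10 = 34 N down at 2.1 m → arm 0.1 m, τ = 34 × 0.1 = 3.4 N·m clockwise.
Block: 39 × 10 = 390 N down at 0.78 m → arm 1.22 m, τ = 390 × 1.22 = 475.8 N·m counterclockwise.
Net load moment about support B = 472.4 N·m counterclockwise.
Reaction R at support A is upward at 0 m, arm 2 m → moment R × 2 clockwise.
For rotational equilibrium, R × 2 = 472.4, so R = 236 N.

R_A ≈ 236 N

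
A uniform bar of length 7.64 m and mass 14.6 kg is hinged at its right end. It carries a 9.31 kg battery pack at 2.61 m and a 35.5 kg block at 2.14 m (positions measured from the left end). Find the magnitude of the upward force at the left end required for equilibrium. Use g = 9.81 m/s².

Take moments about the right end.
Beam weight: 14.6 × 9.81 = 143.2 N down at 3.82 m → arm 3.82 m, τ = 143.2 × 3.82 = 547 N·m counterclockwise.
Battery pack: 9.31 × 9.81 = 91.33 N down at 2.61 m → arm 5.03 m, τ = 91.33 × 5.03 = 459.4 N·m counterclockwise.
Block: 35.5 × 9.81 = 348.3 N down at 2.14 m → arm 5.5 m, τ = 348.3 × 5.5 = 1916 N·m counterclockwise.
Net moment of the loads = 2922 N·m counterclockwise.
The upward force F acts at the left end, arm 7.64 m, giving F × 7.64 clockwise.
For rotational equilibrium, F × 7.64 = 2922, so F = 2922 / 7.64 = 382 N.

F ≈ 382 N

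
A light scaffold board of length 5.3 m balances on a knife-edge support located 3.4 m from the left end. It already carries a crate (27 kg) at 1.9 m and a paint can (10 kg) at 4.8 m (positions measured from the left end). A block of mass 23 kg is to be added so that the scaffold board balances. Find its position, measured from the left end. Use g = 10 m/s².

x ≈ 4.55 m from the left end

Sum moments about the knife-edge support (at 3.4 m from the left end) (the support reaction has zero arm there).
Crate: 27 × 10 = 270 N down at 1.9 m → arm 1.5 m, τ = 270 × 1.5 = 405 N·m counterclockwise.
Paint can: 10 × 10 = 100 N down at 4.8 m → arm 1.4 m, τ = 100 × 1.4 = 140 N·m clockwise.
Net moment of existing loads = 265 N·m counterclockwise.
The block weighs 23 × 10 = 230 N and must supply an equal clockwise moment, so its lever arm about the knife-edge support is 265 / 230 = 1.15 m.
That puts it at 3.4 + 1.15 = 4.55 m from the left end.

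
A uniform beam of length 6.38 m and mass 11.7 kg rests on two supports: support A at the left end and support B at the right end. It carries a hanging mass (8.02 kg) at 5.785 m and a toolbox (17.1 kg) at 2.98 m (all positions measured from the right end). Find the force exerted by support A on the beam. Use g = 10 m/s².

R_A ≈ 211 N

Sum moments about support B (its reaction then has zero moment arm).
Beam weight: 11.7 × 10 = 117 N down at 3.19 m → arm 3.19 m, τ = 117 × 3.19 = 373.2 N·m counterclockwise.
Hanging mass: 8.02 × 10 = 80.2 N down at 5.785 m → arm 5.785 m, τ = 80.2 × 5.785 = 464 N·m counterclockwise.
Toolbox: 17.1 × 10 = 171 N down at 2.98 m → arm 2.98 m, τ = 171 × 2.98 = 509.6 N·m counterclockwise.
Net load moment about support B = 1347 N·m counterclockwise.
Reaction R at support A is upward at 6.38 m, arm 6.38 m → moment R × 6.38 clockwise.
Setting net torque to zero: R × 6.38 = 1347 → R = 211 N.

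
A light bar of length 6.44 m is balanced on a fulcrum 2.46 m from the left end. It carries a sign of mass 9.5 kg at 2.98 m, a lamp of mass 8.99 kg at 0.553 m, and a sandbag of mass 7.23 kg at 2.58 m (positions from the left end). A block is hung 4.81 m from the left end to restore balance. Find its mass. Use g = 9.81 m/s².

m ≈ 4.82 kg

Sum moments about the fulcrum (at 2.46 m from the left end) (the support reaction has zero arm there).
Sign: 9.5 × 9.81 = 93.2 N down at 2.98 m → arm 0.52 m, τ = 93.2 × 0.52 = 48.46 N·m clockwise.
Lamp: 8.99 × 9.81 = 88.19 N down at 0.553 m → arm 1.907 m, τ = 88.19 × 1.907 = 168.2 N·m counterclockwise.
Sandbag: 7.23 × 9.81 = 70.93 N down at 2.58 m → arm 0.12 m, τ = 70.93 × 0.12 = 8.512 N·m clockwise.
Net moment of known loads = 111.2 N·m counterclockwise.
An unknown mass m at 4.81 m has arm 2.35 m; its moment is m·g·2.35 clockwise.
Balancing moments: m × 9.81 × 2.35 = 111.2, giving m = 111.2 / (9.81 × 2.35) = 4.82 kg.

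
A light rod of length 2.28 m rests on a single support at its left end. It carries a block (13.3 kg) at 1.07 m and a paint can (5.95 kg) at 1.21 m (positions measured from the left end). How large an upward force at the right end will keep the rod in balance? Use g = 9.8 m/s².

About the left end:
Block: 13.3 × 9.8 = 130.3 N down at 1.07 m → arm 1.07 m, τ = 130.3 × 1.07 = 139.4 N·m clockwise.
Paint can: 5.95 × 9.8 = 58.31 N down at 1.21 m → arm 1.21 m, τ = 58.31 × 1.21 = 70.56 N·m clockwise.
Net moment of the loads = 210 N·m clockwise.
The upward force F acts at the right end, arm 2.28 m, giving F × 2.28 counterclockwise.
Setting net torque to zero: F × 2.28 = 210 → F = 210 / 2.28 = 92.1 N.

F ≈ 92.1 N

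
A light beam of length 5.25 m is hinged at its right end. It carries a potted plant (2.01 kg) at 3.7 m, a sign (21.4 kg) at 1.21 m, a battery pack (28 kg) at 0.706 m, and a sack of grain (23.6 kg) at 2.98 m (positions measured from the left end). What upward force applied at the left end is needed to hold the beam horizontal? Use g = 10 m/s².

Choose the right end as the axis so the unknown pivot reaction has zero arm there.
Potted plant: 2.01 × 10 = 20.1 N down at 3.7 m → arm 1.55 m, τ = 20.1 × 1.55 = 31.16 N·m counterclockwise.
Sign: 21.4 × 10 = 214 N down at 1.21 m → arm 4.04 m, τ = 214 × 4.04 = 864.6 N·m counterclockwise.
Battery pack: 28 × 10 = 280 N down at 0.706 m → arm 4.544 m, τ = 280 × 4.544 = 1272 N·m counterclockwise.
Sack of grain: 23.6 × 10 = 236 N down at 2.98 m → arm 2.27 m, τ = 236 × 2.27 = 535.7 N·m counterclockwise.
Net moment of the loads = 2703 N·m counterclockwise.
The upward force F acts at the left end, arm 5.25 m, giving F × 5.25 clockwise.
For rotational equilibrium, F × 5.25 = 2703, so F = 2703 / 5.25 = 515 N.

F ≈ 515 N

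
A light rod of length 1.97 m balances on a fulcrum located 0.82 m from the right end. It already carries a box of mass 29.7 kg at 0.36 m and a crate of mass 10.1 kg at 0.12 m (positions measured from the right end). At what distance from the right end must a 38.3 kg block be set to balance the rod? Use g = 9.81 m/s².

x ≈ 1.36 m from the right end

Taking torques about the fulcrum (at 0.82 m from the right end):
Box: 29.7 × 9.81 = 291.4 N down at 0.36 m → arm 0.46 m, τ = 291.4 × 0.46 = 134 N·m clockwise.
Crate: 10.1 × 9.81 = 99.08 N down at 0.12 m → arm 0.7 m, τ = 99.08 × 0.7 = 69.36 N·m clockwise.
Net moment of existing loads = 203.4 N·m clockwise.
The block weighs 38.3 × 9.81 = 375.7 N and must supply an equal counterclockwise moment, so its lever arm about the fulcrum is 203.4 / 375.7 = 0.541 m.
That puts it at 0.82 + 0.541 = 1.36 m from the right end.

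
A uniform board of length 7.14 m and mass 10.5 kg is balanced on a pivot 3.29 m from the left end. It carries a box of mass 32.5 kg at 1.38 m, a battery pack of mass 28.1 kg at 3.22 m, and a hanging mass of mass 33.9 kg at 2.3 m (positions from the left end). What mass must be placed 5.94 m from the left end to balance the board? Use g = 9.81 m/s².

m ≈ 35.7 kg

Take moments about the pivot (at 3.29 m from the left end).
Beam weight: 10.5 × 9.81 = 103 N down at 3.57 m → arm 0.28 m, τ = 103 × 0.28 = 28.84 N·m clockwise.
Box: 32.5 × 9.81 = 318.8 N down at 1.38 m → arm 1.91 m, τ = 318.8 × 1.91 = 608.9 N·m counterclockwise.
Battery pack: 28.1 × 9.81 = 275.7 N down at 3.22 m → arm 0.07 m, τ = 275.7 × 0.07 = 19.3 N·m counterclockwise.
Hanging mass: 33.9 × 9.81 = 332.6 N down at 2.3 m → arm 0.99 m, τ = 332.6 × 0.99 = 329.3 N·m counterclockwise.
Net moment of known loads = 928.7 N·m counterclockwise.
An unknown mass m at 5.94 m has arm 2.65 m; its moment is m·g·2.65 clockwise.
Balancing moments: m × 9.81 × 2.65 = 928.7, giving m = 928.7 / (9.81 × 2.65) = 35.7 kg.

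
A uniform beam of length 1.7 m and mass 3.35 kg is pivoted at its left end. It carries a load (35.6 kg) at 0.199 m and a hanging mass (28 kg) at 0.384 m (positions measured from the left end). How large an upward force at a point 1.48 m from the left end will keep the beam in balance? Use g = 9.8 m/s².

Taking torques about the left end:
Beam weight: 3.35 × 9.8 = 32.83 N down at 0.85 m → arm 0.85 m, τ = 32.83 × 0.85 = 27.91 N·m clockwise.
Load: 35.6 × 9.8 = 348.9 N down at 0.199 m → arm 0.199 m, τ = 348.9 × 0.199 = 69.43 N·m clockwise.
Hanging mass: 28 × 9.8 = 274.4 N down at 0.384 m → arm 0.384 m, τ = 274.4 × 0.384 = 105.4 N·m clockwise.
Net moment of the loads = 202.7 N·m clockwise.
The upward force F acts at a point 1.48 m from the left end, arm 1.48 m, giving F × 1.48 counterclockwise.
Στ = 0 ⇒ F × 1.48 = 202.7 ⇒ F = 202.7 / 1.48 = 137 N.

F ≈ 137 N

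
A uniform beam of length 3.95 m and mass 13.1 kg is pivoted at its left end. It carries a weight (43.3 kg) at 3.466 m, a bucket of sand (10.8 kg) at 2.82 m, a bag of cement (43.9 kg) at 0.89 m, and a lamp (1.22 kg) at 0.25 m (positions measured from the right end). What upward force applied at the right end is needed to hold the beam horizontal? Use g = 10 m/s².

Choose the left end as the axis so the unknown pivot reaction has zero arm there.
Beam weight: 13.1 × 10 = 131 N down at 1.975 m → arm 1.975 m, τ = 131 × 1.975 = 258.7 N·m clockwise.
Weight: 43.3 × 10 = 433 N down at 3.466 m → arm 0.484 m, τ = 433 × 0.484 = 209.6 N·m clockwise.
Bucket of sand: 10.8 × 10 = 108 N down at 2.82 m → arm 1.13 m, τ = 108 × 1.13 = 122 N·m clockwise.
Bag of cement: 43.9 × 10 = 439 N down at 0.89 m → arm 3.06 m, τ = 439 × 3.06 = 1343 N·m clockwise.
Lamp: 1.22 × 10 = 12.2 N down at 0.25 m → arm 3.7 m, τ = 12.2 × 3.7 = 45.14 N·m clockwise.
Net moment of the loads = 1978 N·m clockwise.
The upward force F acts at the right end, arm 3.95 m, giving F × 3.95 counterclockwise.
Στ = 0 ⇒ F × 3.95 = 1978 ⇒ F = 1978 / 3.95 = 501 N.

F ≈ 501 N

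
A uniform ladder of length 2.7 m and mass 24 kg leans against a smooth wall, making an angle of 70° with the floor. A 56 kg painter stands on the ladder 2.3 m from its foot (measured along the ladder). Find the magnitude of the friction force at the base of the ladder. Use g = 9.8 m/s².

f ≈ 213 N

About the foot of the ladder:
Ladder weight 24×9.8 = 235.2 N acts at 1.35 m along the ladder; its horizontal arm is 1.35·cos70° = 0.4617 m → τ = 108.6 N·m clockwise.
Painter: 56×9.8 = 548.8 N at 2.3 m → arm 0.7866 m → τ = 431.7 N·m clockwise.
Wall normal N acts horizontally at the top; its moment arm is the height L sinθ = 2.7·sin70° = 2.537 m, counterclockwise.
Setting net torque to zero: N × 2.537 = 540.3 → N = 213 N.
ΣFx = 0: friction at the foot balances the wall's push, so f = N_wall = 213 N.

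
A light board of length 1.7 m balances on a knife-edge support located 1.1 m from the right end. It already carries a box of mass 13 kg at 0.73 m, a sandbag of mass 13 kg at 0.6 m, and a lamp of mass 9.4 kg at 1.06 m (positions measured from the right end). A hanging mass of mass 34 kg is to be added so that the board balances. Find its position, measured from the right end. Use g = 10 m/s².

x ≈ 1.44 m from the right end

Choose the knife-edge support (at 1.1 m from the right end) as the axis so the support reaction has zero arm there.
Box: 13 × 10 = 130 N down at 0.73 m → arm 0.37 m, τ = 130 × 0.37 = 48.1 N·m clockwise.
Sandbag: 13 × 10 = 130 N down at 0.6 m → arm 0.5 m, τ = 130 × 0.5 = 65 N·m clockwise.
Lamp: 9.4 × 10 = 94 N down at 1.06 m → arm 0.04 m, τ = 94 × 0.04 = 3.76 N·m clockwise.
Net moment of existing loads = 116.9 N·m clockwise.
The hanging mass weighs 34 × 10 = 340 N and must supply an equal counterclockwise moment, so its lever arm about the knife-edge support is 116.9 / 340 = 0.344 m.
That puts it at 1.1 + 0.344 = 1.44 m from the right end.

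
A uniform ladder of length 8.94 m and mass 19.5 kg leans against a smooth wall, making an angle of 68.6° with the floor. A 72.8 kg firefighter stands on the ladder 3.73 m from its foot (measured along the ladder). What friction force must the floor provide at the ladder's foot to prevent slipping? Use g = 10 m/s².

f ≈ 157 N

Taking torques about the foot of the ladder:
Ladder weight 19.5×10 = 195 N acts at 4.47 m along the ladder; its horizontal arm is 4.47·cos68.6° = 1.631 m → τ = 318 N·m clockwise.
Firefighter: 72.8×10 = 728 N at 3.73 m → arm 1.361 m → τ = 990.8 N·m clockwise.
Wall normal N acts horizontally at the top; its moment arm is the height L sinθ = 8.94·sin68.6° = 8.324 m, counterclockwise.
Balancing moments: N × 8.324 = 1309, giving N = 157 N.
ΣFx = 0: friction at the foot balances the wall's push, so f = N_wall = 157 N.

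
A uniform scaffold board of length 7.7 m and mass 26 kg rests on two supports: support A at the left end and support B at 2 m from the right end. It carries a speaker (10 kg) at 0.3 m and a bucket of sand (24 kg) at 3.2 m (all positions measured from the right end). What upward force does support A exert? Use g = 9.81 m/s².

Choose support B as the axis so its reaction then has zero moment arm.
Beam weight: 26 × 9.81 = 255.1 N down at 3.85 m → arm 1.85 m, τ = 255.1 × 1.85 = 471.9 N·m counterclockwise.
Speaker: 10 × 9.81 = 98.1 N down at 0.3 m → arm 1.7 m, τ = 98.1 × 1.7 = 166.8 N·m clockwise.
Bucket of sand: 24 × 9.81 = 235.4 N down at 3.2 m → arm 1.2 m, τ = 235.4 × 1.2 = 282.5 N·m counterclockwise.
Net load moment about support B = 587.6 N·m counterclockwise.
Reaction R at support A is upward at 7.7 m, arm 5.7 m → moment R × 5.7 clockwise.
Setting net torque to zero: R × 5.7 = 587.6 → R = 103 N.

R_A ≈ 103 N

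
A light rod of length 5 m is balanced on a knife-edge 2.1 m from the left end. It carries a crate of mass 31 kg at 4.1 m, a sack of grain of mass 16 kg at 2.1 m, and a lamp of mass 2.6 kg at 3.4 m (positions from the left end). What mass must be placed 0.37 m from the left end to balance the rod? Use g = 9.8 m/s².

m ≈ 37.8 kg

Taking torques about the knife-edge (at 2.1 m from the left end):
Crate: 31 × 9.8 = 303.8 N down at 4.1 m → arm 2 m, τ = 303.8 × 2 = 607.6 N·m clockwise.
Sack of grain: acts at the knife-edge, moment arm 0 → no torque.
Lamp: 2.6 × 9.8 = 25.48 N down at 3.4 m → arm 1.3 m, τ = 25.48 × 1.3 = 33.12 N·m clockwise.
Net moment of known loads = 640.7 N·m clockwise.
An unknown mass m at 0.37 m has arm 1.73 m; its moment is m·g·1.73 counterclockwise.
Στ = 0 ⇒ m × 9.8 × 1.73 = 640.7 ⇒ m = 640.7 / (9.8 × 1.73) = 37.8 kg.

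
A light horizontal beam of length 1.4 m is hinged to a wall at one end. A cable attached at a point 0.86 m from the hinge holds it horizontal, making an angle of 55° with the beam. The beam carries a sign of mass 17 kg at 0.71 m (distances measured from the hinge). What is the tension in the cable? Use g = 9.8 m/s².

T ≈ 168 N

Sum moments about the hinge (the unknown hinge reaction has zero arm there).
Sign: 17 × 9.8 = 166.6 N down at 0.71 m → arm 0.71 m, τ = 166.6 × 0.71 = 118.3 N·m clockwise.
Total clockwise load moment = 118.3 N·m.
The cable tension T acts at 0.86 m; only its component perpendicular to the beam, T sinθ, produces torque. sin 55° = 0.8192.
Balancing moments: T × 0.86 × 0.8192 = 118.3, giving T = 118.3 / 0.7045 = 168 N.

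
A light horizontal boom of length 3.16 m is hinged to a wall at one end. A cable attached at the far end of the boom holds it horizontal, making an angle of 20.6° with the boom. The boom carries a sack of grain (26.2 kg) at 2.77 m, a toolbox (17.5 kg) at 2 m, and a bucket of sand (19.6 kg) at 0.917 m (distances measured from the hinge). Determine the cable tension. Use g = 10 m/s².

Taking torques about the hinge:
Sack of grain: 26.2 × 10 = 262 N down at 2.77 m → arm 2.77 m, τ = 262 × 2.77 = 725.7 N·m clockwise.
Toolbox: 17.5 × 10 = 175 N down at 2 m → arm 2 m, τ = 175 × 2 = 350 N·m clockwise.
Bucket of sand: 19.6 × 10 = 196 N down at 0.917 m → arm 0.917 m, τ = 196 × 0.917 = 179.7 N·m clockwise.
Total clockwise load moment = 1255 N·m.
The cable tension T acts at 3.16 m; only its component perpendicular to the boom, T sinθ, produces torque. sin 20.6° = 0.3518.
For rotational equilibrium, T × 3.16 × 0.3518 = 1255, so T = 1255 / 1.112 = 1130 N.

T ≈ 1130 N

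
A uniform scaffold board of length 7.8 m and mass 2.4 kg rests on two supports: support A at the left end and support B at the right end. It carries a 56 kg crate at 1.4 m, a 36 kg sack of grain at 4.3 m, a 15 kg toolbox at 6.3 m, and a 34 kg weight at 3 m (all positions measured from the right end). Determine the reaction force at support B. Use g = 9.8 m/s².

About support A:
Beam weight: 2.4 × 9.8 = 23.52 N down at 3.9 m → arm 3.9 m, τ = 23.52 × 3.9 = 91.73 N·m clockwise.
Crate: 56 × 9.8 = 548.8 N down at 1.4 m → arm 6.4 m, τ = 548.8 × 6.4 = 3512 N·m clockwise.
Sack of grain: 36 × 9.8 = 352.8 N down at 4.3 m → arm 3.5 m, τ = 352.8 × 3.5 = 1235 N·m clockwise.
Toolbox: 15 × 9.8 = 147 N down at 6.3 m → arm 1.5 m, τ = 147 × 1.5 = 220.5 N·m clockwise.
Weight: 34 × 9.8 = 333.2 N down at 3 m → arm 4.8 m, τ = 333.2 × 4.8 = 1599 N·m clockwise.
Net load moment about support A = 6658 N·m clockwise.
Reaction R at support B is upward at 0 m, arm 7.8 m → moment R × 7.8 counterclockwise.
For rotational equilibrium, R × 7.8 = 6658, so R = 854 N.

R_B ≈ 854 N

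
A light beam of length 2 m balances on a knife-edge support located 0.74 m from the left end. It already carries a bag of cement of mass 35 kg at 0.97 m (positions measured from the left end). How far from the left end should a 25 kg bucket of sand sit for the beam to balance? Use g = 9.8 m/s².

x ≈ 0.418 m from the left end

Taking torques about the knife-edge support (at 0.74 m from the left end):
Bag of cement: 35 × 9.8 = 343 N down at 0.97 m → arm 0.23 m, τ = 343 × 0.23 = 78.89 N·m clockwise.
Net moment of existing loads = 78.89 N·m clockwise.
The bucket of sand weighs 25 × 9.8 = 245 N and must supply an equal counterclockwise moment, so its lever arm about the knife-edge support is 78.89 / 245 = 0.322 m.
That puts it at 0.74 − 0.322 = 0.418 m from the left end.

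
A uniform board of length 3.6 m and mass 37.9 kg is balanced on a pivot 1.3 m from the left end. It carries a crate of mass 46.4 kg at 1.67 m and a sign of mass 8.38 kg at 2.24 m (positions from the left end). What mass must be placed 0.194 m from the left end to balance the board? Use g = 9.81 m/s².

m ≈ 39.8 kg

Taking torques about the pivot (at 1.3 m from the left end):
Beam weight: 37.9 × 9.81 = 371.8 N down at 1.8 m → arm 0.5 m, τ = 371.8 × 0.5 = 185.9 N·m clockwise.
Crate: 46.4 × 9.81 = 455.2 N down at 1.67 m → arm 0.37 m, τ = 455.2 × 0.37 = 168.4 N·m clockwise.
Sign: 8.38 × 9.81 = 82.21 N down at 2.24 m → arm 0.94 m, τ = 82.21 × 0.94 = 77.28 N·m clockwise.
Net moment of known loads = 431.6 N·m clockwise.
An unknown mass m at 0.194 m has arm 1.106 m; its moment is m·g·1.106 counterclockwise.
For rotational equilibrium, m × 9.81 × 1.106 = 431.6, so m = 431.6 / (9.81 × 1.106) = 39.8 kg.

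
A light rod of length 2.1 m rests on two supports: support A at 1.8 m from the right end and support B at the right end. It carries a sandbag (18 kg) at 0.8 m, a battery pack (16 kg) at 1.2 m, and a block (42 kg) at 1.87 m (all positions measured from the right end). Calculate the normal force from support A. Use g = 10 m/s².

Take moments about support B.
Sandbag: 18 × 10 = 180 N down at 0.8 m → arm 0.8 m, τ = 180 × 0.8 = 144 N·m counterclockwise.
Battery pack: 16 × 10 = 160 N down at 1.2 m → arm 1.2 m, τ = 160 × 1.2 = 192 N·m counterclockwise.
Block: 42 × 10 = 420 N down at 1.87 m → arm 1.87 m, τ = 420 × 1.87 = 785.4 N·m counterclockwise.
Net load moment about support B = 1121 N·m counterclockwise.
Reaction R at support A is upward at 1.8 m, arm 1.8 m → moment R × 1.8 clockwise.
For rotational equilibrium, R × 1.8 = 1121, so R = 623 N.

R_A ≈ 623 N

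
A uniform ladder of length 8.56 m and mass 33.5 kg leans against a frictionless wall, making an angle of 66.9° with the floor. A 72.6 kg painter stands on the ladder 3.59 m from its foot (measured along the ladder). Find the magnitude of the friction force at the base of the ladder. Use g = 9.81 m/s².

Sum moments about the foot of the ladder (the floor normal and friction both act there and drop out).
Ladder weight 33.5×9.81 = 328.6 N acts at 4.28 m along the ladder; its horizontal arm is 4.28·cos66.9° = 1.679 m → τ = 551.7 N·m clockwise.
Painter: 72.6×9.81 = 712.2 N at 3.59 m → arm 1.408 m → τ = 1003 N·m clockwise.
Wall normal N acts horizontally at the top; its moment arm is the height L sinθ = 8.56·sin66.9° = 7.874 m, counterclockwise.
Balancing moments: N × 7.874 = 1555, giving N = 197 N.
ΣFx = 0: friction at the foot balances the wall's push, so f = N_wall = 197 N.

f ≈ 197 N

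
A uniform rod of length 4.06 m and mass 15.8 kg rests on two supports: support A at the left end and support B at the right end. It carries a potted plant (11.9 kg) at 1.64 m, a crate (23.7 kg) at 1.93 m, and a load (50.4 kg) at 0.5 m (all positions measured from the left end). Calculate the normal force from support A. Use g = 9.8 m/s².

Take moments about support B.
Beam weight: 15.8 × 9.8 = 154.8 N down at 2.03 m → arm 2.03 m, τ = 154.8 × 2.03 = 314.2 N·m counterclockwise.
Potted plant: 11.9 × 9.8 = 116.6 N down at 1.64 m → arm 2.42 m, τ = 116.6 × 2.42 = 282.2 N·m counterclockwise.
Crate: 23.7 × 9.8 = 232.3 N down at 1.93 m → arm 2.13 m, τ = 232.3 × 2.13 = 494.8 N·m counterclockwise.
Load: 50.4 × 9.8 = 493.9 N down at 0.5 m → arm 3.56 m, τ = 493.9 × 3.56 = 1758 N·m counterclockwise.
Net load moment about support B = 2849 N·m counterclockwise.
Reaction R at support A is upward at 0 m, arm 4.06 m → moment R × 4.06 clockwise.
For rotational equilibrium, R × 4.06 = 2849, so R = 702 N.

R_A ≈ 702 N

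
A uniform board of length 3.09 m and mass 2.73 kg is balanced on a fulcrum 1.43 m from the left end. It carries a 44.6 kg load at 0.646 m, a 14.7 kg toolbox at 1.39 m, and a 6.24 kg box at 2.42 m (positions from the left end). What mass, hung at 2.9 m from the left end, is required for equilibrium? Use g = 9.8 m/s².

Sum moments about the fulcrum (at 1.43 m from the left end) (the support reaction has zero arm there).
Beam weight: 2.73 × 9.8 = 26.75 N down at 1.545 m → arm 0.115 m, τ = 26.75 × 0.115 = 3.076 N·m clockwise.
Load: 44.6 × 9.8 = 437.1 N down at 0.646 m → arm 0.784 m, τ = 437.1 × 0.784 = 342.7 N·m counterclockwise.
Toolbox: 14.7 × 9.8 = 144.1 N down at 1.39 m → arm 0.04 m, τ = 144.1 × 0.04 = 5.764 N·m counterclockwise.
Box: 6.24 × 9.8 = 61.15 N down at 2.42 m → arm 0.99 m, τ = 61.15 × 0.99 = 60.54 N·m clockwise.
Net moment of known loads = 284.8 N·m counterclockwise.
An unknown mass m at 2.9 m has arm 1.47 m; its moment is m·g·1.47 clockwise.
Στ = 0 ⇒ m × 9.8 × 1.47 = 284.8 ⇒ m = 284.8 / (9.8 × 1.47) = 19.8 kg.

m ≈ 19.8 kg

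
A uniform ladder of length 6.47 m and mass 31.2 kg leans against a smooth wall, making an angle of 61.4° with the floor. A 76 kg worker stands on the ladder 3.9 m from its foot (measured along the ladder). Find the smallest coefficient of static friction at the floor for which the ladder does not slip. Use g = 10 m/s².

μ_min ≈ 0.312

Choose the foot of the ladder as the axis so the floor normal and friction both act there and drop out.
Ladder weight 31.2×10 = 312 N acts at 3.235 m along the ladder; its horizontal arm is 3.235·cos61.4° = 1.549 m → τ = 483.3 N·m clockwise.
Worker: 76×10 = 760 N at 3.9 m → arm 1.867 m → τ = 1419 N·m clockwise.
Wall normal N acts horizontally at the top; its moment arm is the height L sinθ = 6.47·sin61.4° = 5.681 m, counterclockwise.
Setting net torque to zero: N × 5.681 = 1902 → N = 334.8 N.
ΣFx = 0 ⇒ f = N_wall = 334.8 N. ΣFy = 0 ⇒ N_floor = 1072 N.
μ_min = f / N_floor = 334.8 / 1072 = 0.312.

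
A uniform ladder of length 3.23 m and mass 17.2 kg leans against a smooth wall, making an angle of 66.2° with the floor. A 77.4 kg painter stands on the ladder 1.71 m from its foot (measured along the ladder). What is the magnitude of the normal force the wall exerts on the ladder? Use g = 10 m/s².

Take moments about the foot of the ladder.
Ladder weight 17.2×10 = 172 N acts at 1.615 m along the ladder; its horizontal arm is 1.615·cos66.2° = 0.6517 m → τ = 112.1 N·m clockwise.
Painter: 77.4×10 = 774 N at 1.71 m → arm 0.6901 m → τ = 534.1 N·m clockwise.
Wall normal N acts horizontally at the top; its moment arm is the height L sinθ = 3.23·sin66.2° = 2.955 m, counterclockwise.
Setting net torque to zero: N × 2.955 = 646.2 → N = 219 N.

N_wall ≈ 219 N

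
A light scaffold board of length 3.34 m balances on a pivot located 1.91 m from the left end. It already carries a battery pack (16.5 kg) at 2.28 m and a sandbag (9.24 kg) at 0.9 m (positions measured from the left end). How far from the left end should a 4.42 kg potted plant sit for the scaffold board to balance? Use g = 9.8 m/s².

x ≈ 2.64 m from the left end

Sum moments about the pivot (at 1.91 m from the left end) (the support reaction has zero arm there).
Battery pack: 16.5 × 9.8 = 161.7 N down at 2.28 m → arm 0.37 m, τ = 161.7 × 0.37 = 59.83 N·m clockwise.
Sandbag: 9.24 × 9.8 = 90.55 N down at 0.9 m → arm 1.01 m, τ = 90.55 × 1.01 = 91.46 N·m counterclockwise.
Net moment of existing loads = 31.63 N·m counterclockwise.
The potted plant weighs 4.42 × 9.8 = 43.32 N and must supply an equal clockwise moment, so its lever arm about the pivot is 31.63 / 43.32 = 0.73 m.
That puts it at 1.91 + 0.73 = 2.64 m from the left end.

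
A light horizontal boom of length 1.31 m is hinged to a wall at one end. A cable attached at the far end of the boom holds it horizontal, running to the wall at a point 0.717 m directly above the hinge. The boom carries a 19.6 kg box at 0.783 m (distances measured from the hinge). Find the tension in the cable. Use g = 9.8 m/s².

T ≈ 239 N

Take moments about the hinge.
Box: 19.6 × 9.8 = 192.1 N down at 0.783 m → arm 0.783 m, τ = 192.1 × 0.783 = 150.4 N·m clockwise.
Total clockwise load moment = 150.4 N·m.
The cable tension T acts at 1.31 m; only its component perpendicular to the boom, T sinθ, produces torque. sinθ = h/√(h²+d²) = 0.717/√(0.717²+1.31²) = 0.4801.
For rotational equilibrium, T × 1.31 × 0.4801 = 150.4, so T = 150.4 / 0.6289 = 239 N.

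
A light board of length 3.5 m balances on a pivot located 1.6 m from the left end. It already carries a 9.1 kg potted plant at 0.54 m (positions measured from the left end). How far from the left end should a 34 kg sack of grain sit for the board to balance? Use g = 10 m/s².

x ≈ 1.88 m from the left end

Take moments about the pivot (at 1.6 m from the left end).
Potted plant: 9.1 × 10 = 91 N down at 0.54 m → arm 1.06 m, τ = 91 × 1.06 = 96.46 N·m counterclockwise.
Net moment of existing loads = 96.46 N·m counterclockwise.
The sack of grain weighs 34 × 10 = 340 N and must supply an equal clockwise moment, so its lever arm about the pivot is 96.46 / 340 = 0.284 m.
That puts it at 1.6 + 0.284 = 1.88 m from the left end.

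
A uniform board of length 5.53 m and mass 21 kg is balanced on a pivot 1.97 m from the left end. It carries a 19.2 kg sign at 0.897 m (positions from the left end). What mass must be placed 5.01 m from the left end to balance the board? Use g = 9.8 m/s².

m ≈ 1.29 kg

Choose the pivot (at 1.97 m from the left end) as the axis so the support reaction has zero arm there.
Beam weight: 21 × 9.8 = 205.8 N down at 2.765 m → arm 0.795 m, τ = 205.8 × 0.795 = 163.6 N·m clockwise.
Sign: 19.2 × 9.8 = 188.2 N down at 0.897 m → arm 1.073 m, τ = 188.2 × 1.073 = 201.9 N·m counterclockwise.
Net moment of known loads = 38.3 N·m counterclockwise.
An unknown mass m at 5.01 m has arm 3.04 m; its moment is m·g·3.04 clockwise.
Στ = 0 ⇒ m × 9.8 × 3.04 = 38.3 ⇒ m = 38.3 / (9.8 × 3.04) = 1.29 kg.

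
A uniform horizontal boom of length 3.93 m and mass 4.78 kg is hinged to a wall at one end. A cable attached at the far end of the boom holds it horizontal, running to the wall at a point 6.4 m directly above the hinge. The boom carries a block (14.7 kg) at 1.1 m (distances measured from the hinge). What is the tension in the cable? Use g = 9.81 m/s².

T ≈ 74.9 N

About the hinge:
Beam weight: 4.78 × 9.81 = 46.89 N down at 1.965 m → arm 1.965 m, τ = 46.89 × 1.965 = 92.14 N·m clockwise.
Block: 14.7 × 9.81 = 144.2 N down at 1.1 m → arm 1.1 m, τ = 144.2 × 1.1 = 158.6 N·m clockwise.
Total clockwise load moment = 250.7 N·m.
The cable tension T acts at 3.93 m; only its component perpendicular to the boom, T sinθ, produces torque. sinθ = h/√(h²+d²) = 6.4/√(6.4²+3.93²) = 0.8522.
Balancing moments: T × 3.93 × 0.8522 = 250.7, giving T = 250.7 / 3.349 = 74.9 N.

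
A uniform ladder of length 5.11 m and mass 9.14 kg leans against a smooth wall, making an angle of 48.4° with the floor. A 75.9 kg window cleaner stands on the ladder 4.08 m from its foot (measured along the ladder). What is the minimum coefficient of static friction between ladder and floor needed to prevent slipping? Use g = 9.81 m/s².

About the foot of the ladder:
Ladder weight 9.14×9.81 = 89.66 N acts at 2.555 m along the ladder; its horizontal arm is 2.555·cos48.4° = 1.696 m → τ = 152.1 N·m clockwise.
Window cleaner: 75.9×9.81 = 744.6 N at 4.08 m → arm 2.709 m → τ = 2017 N·m clockwise.
Wall normal N acts horizontally at the top; its moment arm is the height L sinθ = 5.11·sin48.4° = 3.821 m, counterclockwise.
Setting net torque to zero: N × 3.821 = 2169 → N = 567.7 N.
ΣFx = 0 ⇒ f = N_wall = 567.7 N. ΣFy = 0 ⇒ N_floor = 834.3 N.
μ_min = f / N_floor = 567.7 / 834.3 = 0.68.

μ_min ≈ 0.68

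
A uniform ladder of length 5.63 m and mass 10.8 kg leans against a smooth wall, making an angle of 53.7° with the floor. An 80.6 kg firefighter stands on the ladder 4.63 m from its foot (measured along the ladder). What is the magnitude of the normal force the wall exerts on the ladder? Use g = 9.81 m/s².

N_wall ≈ 517 N

Sum moments about the foot of the ladder (the floor normal and friction both act there and drop out).
Ladder weight 10.8×9.81 = 105.9 N acts at 2.815 m along the ladder; its horizontal arm is 2.815·cos53.7° = 1.667 m → τ = 176.5 N·m clockwise.
Firefighter: 80.6×9.81 = 790.7 N at 4.63 m → arm 2.741 m → τ = 2167 N·m clockwise.
Wall normal N acts horizontally at the top; its moment arm is the height L sinθ = 5.63·sin53.7° = 4.537 m, counterclockwise.
Στ = 0 ⇒ N × 4.537 = 2344 ⇒ N = 517 N.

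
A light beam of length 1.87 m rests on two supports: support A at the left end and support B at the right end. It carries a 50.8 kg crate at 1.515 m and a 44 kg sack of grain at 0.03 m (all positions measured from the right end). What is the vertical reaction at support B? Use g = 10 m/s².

Choose support A as the axis so its reaction then has zero moment arm.
Crate: 50.8 × 10 = 508 N down at 1.515 m → arm 0.355 m, τ = 508 × 0.355 = 180.3 N·m clockwise.
Sack of grain: 44 × 10 = 440 N down at 0.03 m → arm 1.84 m, τ = 440 × 1.84 = 809.6 N·m clockwise.
Net load moment about support A = 989.9 N·m clockwise.
Reaction R at support B is upward at 0 m, arm 1.87 m → moment R × 1.87 counterclockwise.
Balancing moments: R × 1.87 = 989.9, giving R = 529 N.

R_B ≈ 529 N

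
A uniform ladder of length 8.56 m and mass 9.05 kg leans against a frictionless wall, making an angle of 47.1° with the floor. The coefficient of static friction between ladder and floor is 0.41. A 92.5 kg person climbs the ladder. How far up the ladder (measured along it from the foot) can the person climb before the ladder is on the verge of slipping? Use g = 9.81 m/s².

Sum moments about the foot of the ladder (the floor normal and friction both act there and drop out).
Ladder weight 9.05×9.81 = 88.78 N acts at 4.28 m along the ladder; its horizontal arm is 4.28·cos47.1° = 2.913 m → τ = 258.6 N·m clockwise.
Person weight 92.5×9.81 = 907.4 N at distance d → arm d·cos47.1° → τ = 907.4·d·0.6807 clockwise.
Wall normal N at the top has arm L sinθ = 6.271 m counterclockwise, so Στ = 0 gives N·6.271 = 258.6 + 617.7·d.
ΣFy = 0 ⇒ N_floor = 996.2 N, so the maximum friction is μ_s·N_floor = 0.41×996.2 = 408.4 N. ΣFx = 0 ⇒ N_wall = f, so at the slipping point N = 408.4 N.
Substituting: 408.4×6.271 = 258.6 + 617.7·d ⇒ d = (2561 − 258.6) / 617.7 = 3.73 m.

d ≈ 3.73 m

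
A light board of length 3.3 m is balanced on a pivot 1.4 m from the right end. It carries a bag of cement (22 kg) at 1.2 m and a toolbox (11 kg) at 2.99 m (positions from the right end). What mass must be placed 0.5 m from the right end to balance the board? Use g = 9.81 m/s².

Sum moments about the pivot (at 1.4 m from the right end) (the support reaction has zero arm there).
Bag of cement: 22 × 9.81 = 215.8 N down at 1.2 m → arm 0.2 m, τ = 215.8 × 0.2 = 43.16 N·m clockwise.
Toolbox: 11 × 9.81 = 107.9 N down at 2.99 m → arm 1.59 m, τ = 107.9 × 1.59 = 171.6 N·m counterclockwise.
Net moment of known loads = 128.4 N·m counterclockwise.
An unknown mass m at 0.5 m has arm 0.9 m; its moment is m·g·0.9 clockwise.
Balancing moments: m × 9.81 × 0.9 = 128.4, giving m = 128.4 / (9.81 × 0.9) = 14.5 kg.

m ≈ 14.5 kg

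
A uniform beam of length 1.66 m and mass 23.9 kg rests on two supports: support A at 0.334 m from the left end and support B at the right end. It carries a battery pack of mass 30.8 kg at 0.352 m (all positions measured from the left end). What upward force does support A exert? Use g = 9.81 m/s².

R_A ≈ 445 N

Choose support B as the axis so its reaction then has zero moment arm.
Beam weight: 23.9 × 9.81 = 234.5 N down at 0.83 m → arm 0.83 m, τ = 234.5 × 0.83 = 194.6 N·m counterclockwise.
Battery pack: 30.8 × 9.81 = 302.1 N down at 0.352 m → arm 1.308 m, τ = 302.1 × 1.308 = 395.1 N·m counterclockwise.
Net load moment about support B = 589.7 N·m counterclockwise.
Reaction R at support A is upward at 0.334 m, arm 1.326 m → moment R × 1.326 clockwise.
Στ = 0 ⇒ R × 1.326 = 589.7 ⇒ R = 445 N.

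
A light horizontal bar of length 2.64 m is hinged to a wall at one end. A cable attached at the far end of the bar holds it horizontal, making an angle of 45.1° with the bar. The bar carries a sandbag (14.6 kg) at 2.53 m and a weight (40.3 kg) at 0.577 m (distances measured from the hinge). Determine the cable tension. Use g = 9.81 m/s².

Choose the hinge as the axis so the unknown hinge reaction has zero arm there.
Sandbag: 14.6 × 9.81 = 143.2 N down at 2.53 m → arm 2.53 m, τ = 143.2 × 2.53 = 362.3 N·m clockwise.
Weight: 40.3 × 9.81 = 395.3 N down at 0.577 m → arm 0.577 m, τ = 395.3 × 0.577 = 228.1 N·m clockwise.
Total clockwise load moment = 590.4 N·m.
The cable tension T acts at 2.64 m; only its component perpendicular to the bar, T sinθ, produces torque. sin 45.1° = 0.7083.
Στ = 0 ⇒ T × 2.64 × 0.7083 = 590.4 ⇒ T = 590.4 / 1.87 = 316 N.

T ≈ 316 N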